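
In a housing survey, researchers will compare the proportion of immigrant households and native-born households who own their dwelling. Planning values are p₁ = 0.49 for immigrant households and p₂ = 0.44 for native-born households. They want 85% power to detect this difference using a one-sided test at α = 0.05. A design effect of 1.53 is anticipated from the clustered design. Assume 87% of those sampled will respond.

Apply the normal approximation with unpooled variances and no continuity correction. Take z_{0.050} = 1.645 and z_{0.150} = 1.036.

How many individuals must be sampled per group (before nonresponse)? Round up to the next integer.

n = (z_α + z_β)² · [p₁(1−p₁) + p₂(1−p₂)] / (p₁ − p₂)²
  = (1.645 + 1.036)² · (0.49·0.51 + 0.44·0.56) / (0.05)²
  = (2.681)² · (0.2499 + 0.2464) / 0.0025
  = 7.1878 · 0.4963 / 0.0025
  = 1426.91
Design effect: 1.53 × 1426.91 = 2183.18.
Adjust for 87% response: 2183.18 / 0.87 = 2509.40.
Round up → n = 2510 per group.

n = 2510 per group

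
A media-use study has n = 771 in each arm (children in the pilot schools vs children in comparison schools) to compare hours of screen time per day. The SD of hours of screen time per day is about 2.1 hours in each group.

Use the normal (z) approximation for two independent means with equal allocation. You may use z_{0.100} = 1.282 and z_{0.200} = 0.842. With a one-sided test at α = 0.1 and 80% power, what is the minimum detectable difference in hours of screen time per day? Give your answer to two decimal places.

δ = (z_α + z_β) · √((σ₁²+σ₂²)/n)
  = (1.282 + 0.842) · √(8.82/771)
  = 2.124 · √0.01144
  = 2.124 · 0.1070
  = 0.2272

Minimum detectable difference ≈ 0.23 hours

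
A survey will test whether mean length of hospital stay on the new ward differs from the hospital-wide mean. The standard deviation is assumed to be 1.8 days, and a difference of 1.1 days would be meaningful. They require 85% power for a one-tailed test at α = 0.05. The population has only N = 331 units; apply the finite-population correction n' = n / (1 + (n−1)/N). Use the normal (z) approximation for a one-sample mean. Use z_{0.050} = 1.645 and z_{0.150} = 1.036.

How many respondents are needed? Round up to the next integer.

n = 19

n = (z_α + z_β)² · σ² / δ²
  = (1.645 + 1.036)² · 1.8² / 1.1²
  = 7.1878 · 3.24 / 1.21
  = 19.25
Finite-population correction (N = 331): 19.25 / (1 + (19.25 − 1)/331) = 18.24.
Round up → n = 19.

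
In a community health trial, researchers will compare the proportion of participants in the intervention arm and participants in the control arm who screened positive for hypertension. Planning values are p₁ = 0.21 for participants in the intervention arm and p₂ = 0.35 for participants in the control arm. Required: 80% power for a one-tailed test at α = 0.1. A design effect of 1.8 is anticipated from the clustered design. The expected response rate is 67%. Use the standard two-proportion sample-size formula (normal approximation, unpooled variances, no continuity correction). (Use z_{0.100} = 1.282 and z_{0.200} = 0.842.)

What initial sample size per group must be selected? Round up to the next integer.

n = (z_α + z_β)² · [p₁(1−p₁) + p₂(1−p₂)] / (p₁ − p₂)²
  = (1.282 + 0.842)² · (0.21·0.79 + 0.35·0.65) / (-0.14)²
  = (2.124)² · (0.1659 + 0.2275) / 0.0196
  = 4.5114 · 0.3934 / 0.0196
  = 90.55
Design effect: 1.8 × 90.55 = 162.99.
Adjust for 67% response: 162.99 / 0.67 = 243.27.
Round up → n = 244 per group.

n = 244 per group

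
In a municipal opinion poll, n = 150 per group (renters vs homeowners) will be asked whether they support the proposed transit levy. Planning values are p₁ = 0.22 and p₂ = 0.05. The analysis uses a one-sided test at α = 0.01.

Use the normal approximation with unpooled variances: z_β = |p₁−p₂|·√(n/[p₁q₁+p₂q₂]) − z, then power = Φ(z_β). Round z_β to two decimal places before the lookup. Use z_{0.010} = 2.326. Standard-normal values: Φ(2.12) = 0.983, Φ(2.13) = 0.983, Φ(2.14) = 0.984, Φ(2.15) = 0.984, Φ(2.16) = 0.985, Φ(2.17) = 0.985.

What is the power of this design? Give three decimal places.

z_β = |p₁−p₂|·√(n/[p₁q₁+p₂q₂]) − z_α
    = 0.17 · √(150/0.2191) − 2.326
    = 0.17 · 26.1652 − 2.326
    = 4.4481 − 2.326 = 2.1221 → 2.12
Power = Φ(2.12) = 0.983.

Power ≈ 0.983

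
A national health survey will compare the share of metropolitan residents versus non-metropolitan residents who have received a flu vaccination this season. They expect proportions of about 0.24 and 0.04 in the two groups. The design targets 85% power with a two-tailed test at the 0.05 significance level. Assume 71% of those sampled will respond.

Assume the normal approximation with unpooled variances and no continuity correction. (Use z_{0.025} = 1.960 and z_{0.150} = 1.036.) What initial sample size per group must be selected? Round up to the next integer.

n = (z_{α/2} + z_β)² · [p₁(1−p₁) + p₂(1−p₂)] / (p₁ − p₂)²
  = (1.960 + 1.036)² · (0.24·0.76 + 0.04·0.96) / (0.20)²
  = (2.996)² · (0.1824 + 0.0384) / 0.0400
  = 8.9760 · 0.2208 / 0.0400
  = 49.55
Adjust for 71% response: 49.55 / 0.71 = 69.79.
Round up → n = 70 per group.

n = 70 per group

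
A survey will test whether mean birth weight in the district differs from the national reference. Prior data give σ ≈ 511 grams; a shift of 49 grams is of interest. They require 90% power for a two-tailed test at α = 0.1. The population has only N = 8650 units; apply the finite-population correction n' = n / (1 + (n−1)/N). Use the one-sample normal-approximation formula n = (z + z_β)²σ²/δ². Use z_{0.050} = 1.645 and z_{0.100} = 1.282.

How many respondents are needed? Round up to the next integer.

n = 842

n = (z_{α/2} + z_β)² · σ² / δ²
  = (1.645 + 1.282)² · 511² / 49²
  = 8.5673 · 261121 / 2401
  = 931.74
Finite-population correction (N = 8650): 931.74 / (1 + (931.74 − 1)/8650) = 841.22.
Round up → n = 842.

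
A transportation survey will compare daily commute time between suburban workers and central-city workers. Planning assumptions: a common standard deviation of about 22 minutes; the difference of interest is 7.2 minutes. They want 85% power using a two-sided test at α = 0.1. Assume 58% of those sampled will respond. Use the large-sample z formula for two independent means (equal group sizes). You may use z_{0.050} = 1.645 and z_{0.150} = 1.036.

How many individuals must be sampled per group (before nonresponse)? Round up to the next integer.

n = (z_{α/2} + z_β)² · (σ₁² + σ₂²) / δ²
  = (1.645 + 1.036)² · (2·22² = 968) / 7.2²
  = 7.1878 · 968 / 51.84
  = 134.22
Adjust for 58% response: 134.22 / 0.58 = 231.41.
Round up → n = 232 per group.

n = 232 per group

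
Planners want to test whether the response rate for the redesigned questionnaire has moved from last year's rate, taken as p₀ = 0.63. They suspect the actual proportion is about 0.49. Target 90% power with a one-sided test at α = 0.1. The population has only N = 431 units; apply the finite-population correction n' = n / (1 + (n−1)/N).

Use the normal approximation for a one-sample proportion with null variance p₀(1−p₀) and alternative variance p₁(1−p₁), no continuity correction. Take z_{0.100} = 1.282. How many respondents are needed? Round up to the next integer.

n = [z_α·√(p₀q₀) + z_β·√(p₁q₁)]² / (p₁ − p₀)²
  = [1.282·√(0.63·0.37) + 1.282·√(0.49·0.51)]² / (-0.14)²
  = [1.282·0.4828 + 1.282·0.4999]² / 0.0196
  = [1.2598]² / 0.0196
  = 80.98
Finite-population correction (N = 431): 80.98 / (1 + (80.98 − 1)/431) = 68.30.
Round up → n = 69.

n = 69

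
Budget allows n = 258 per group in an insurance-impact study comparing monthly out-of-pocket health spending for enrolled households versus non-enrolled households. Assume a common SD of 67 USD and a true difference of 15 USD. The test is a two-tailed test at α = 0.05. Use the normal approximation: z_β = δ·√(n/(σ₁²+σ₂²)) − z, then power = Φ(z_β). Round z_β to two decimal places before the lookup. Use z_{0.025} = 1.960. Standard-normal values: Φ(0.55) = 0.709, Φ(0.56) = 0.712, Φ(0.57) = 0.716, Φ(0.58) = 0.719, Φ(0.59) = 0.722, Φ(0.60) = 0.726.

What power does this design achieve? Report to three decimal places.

z_β = δ·√(n/(σ₁²+σ₂²)) − z_{α/2}
    = 15 · √(258/8978) − 1.960
    = 15 · 0.16952 − 1.960
    = 2.5428 − 1.960 = 0.5828 → 0.58
Power = Φ(0.58) = 0.719.

Power ≈ 0.719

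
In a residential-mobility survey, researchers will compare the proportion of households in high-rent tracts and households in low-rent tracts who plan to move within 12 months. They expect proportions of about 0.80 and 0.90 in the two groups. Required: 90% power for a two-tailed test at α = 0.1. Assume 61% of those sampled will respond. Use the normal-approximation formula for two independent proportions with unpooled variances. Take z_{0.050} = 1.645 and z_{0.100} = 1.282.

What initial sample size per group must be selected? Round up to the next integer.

n = (z_{α/2} + z_β)² · [p₁(1−p₁) + p₂(1−p₂)] / (p₁ − p₂)²
  = (1.645 + 1.282)² · (0.80·0.20 + 0.90·0.10) / (-0.10)²
  = (2.927)² · (0.1600 + 0.0900) / 0.0100
  = 8.5673 · 0.2500 / 0.0100
  = 214.18
Adjust for 61% response: 214.18 / 0.61 = 351.12.
Round up → n = 352 per group.

n = 352 per group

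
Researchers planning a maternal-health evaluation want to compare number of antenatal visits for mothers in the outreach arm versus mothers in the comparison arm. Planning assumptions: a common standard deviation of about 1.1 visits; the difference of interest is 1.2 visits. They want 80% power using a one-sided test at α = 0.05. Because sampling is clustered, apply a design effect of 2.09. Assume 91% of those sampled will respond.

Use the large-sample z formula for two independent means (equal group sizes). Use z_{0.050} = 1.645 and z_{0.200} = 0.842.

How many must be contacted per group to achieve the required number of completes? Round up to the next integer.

n = 24 per group

n = (z_α + z_β)² · (σ₁² + σ₂²) / δ²
  = (1.645 + 0.842)² · (2·1.1² = 2.42) / 1.2²
  = 6.1852 · 2.42 / 1.44
  = 10.39
Design effect: 2.09 × 10.39 = 21.72.
Adjust for 91% response: 21.72 / 0.91 = 23.87.
Round up → n = 24 per group.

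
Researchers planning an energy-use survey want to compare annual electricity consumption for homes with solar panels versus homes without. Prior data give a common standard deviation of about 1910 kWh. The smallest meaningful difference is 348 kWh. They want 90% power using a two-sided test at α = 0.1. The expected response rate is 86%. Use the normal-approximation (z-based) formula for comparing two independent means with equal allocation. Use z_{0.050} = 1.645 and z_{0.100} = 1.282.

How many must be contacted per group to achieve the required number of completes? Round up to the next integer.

n = 601 per group

n = (z_{α/2} + z_β)² · (σ₁² + σ₂²) / δ²
  = (1.645 + 1.282)² · (2·1910² = 7296200) / 348²
  = 8.5673 · 7296200 / 121104
  = 516.16
Adjust for 86% response: 516.16 / 0.86 = 600.19.
Round up → n = 601 per group.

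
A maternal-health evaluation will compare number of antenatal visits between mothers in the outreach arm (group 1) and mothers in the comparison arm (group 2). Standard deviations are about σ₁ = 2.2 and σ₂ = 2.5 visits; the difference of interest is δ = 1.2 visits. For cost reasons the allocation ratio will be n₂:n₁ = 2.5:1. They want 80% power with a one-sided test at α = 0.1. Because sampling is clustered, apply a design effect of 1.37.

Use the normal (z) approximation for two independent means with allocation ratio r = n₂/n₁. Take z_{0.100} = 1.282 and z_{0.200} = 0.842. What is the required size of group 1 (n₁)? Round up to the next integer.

n₁ = 32

n₁ = (z_α + z_β)² · (σ₁² + σ₂²/r) / δ²
   = (1.282 + 0.842)² · (2.2² + 2.5²/2.5) / 1.2²
   = 4.5114 · (4.84 + 2.5) / 1.44
   = 4.5114 · 7.34 / 1.44
   = 23.00
Design effect: 1.37 × 23.00 = 31.50.
Round up → n₁ = 32; n₂ = r·n₁ = 2.5 × 32 = 80.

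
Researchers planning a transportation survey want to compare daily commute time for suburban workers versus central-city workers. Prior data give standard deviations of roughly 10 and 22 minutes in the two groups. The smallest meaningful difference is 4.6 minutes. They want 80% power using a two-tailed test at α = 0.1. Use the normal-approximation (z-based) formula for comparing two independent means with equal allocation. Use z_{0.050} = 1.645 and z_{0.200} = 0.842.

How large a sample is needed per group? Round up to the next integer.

n = (z_{α/2} + z_β)² · (σ₁² + σ₂²) / δ²
  = (1.645 + 0.842)² · (10² + 22² = 584) / 4.6²
  = 6.1852 · 584 / 21.16
  = 170.71
Round up → n = 171 per group.

n = 171 per group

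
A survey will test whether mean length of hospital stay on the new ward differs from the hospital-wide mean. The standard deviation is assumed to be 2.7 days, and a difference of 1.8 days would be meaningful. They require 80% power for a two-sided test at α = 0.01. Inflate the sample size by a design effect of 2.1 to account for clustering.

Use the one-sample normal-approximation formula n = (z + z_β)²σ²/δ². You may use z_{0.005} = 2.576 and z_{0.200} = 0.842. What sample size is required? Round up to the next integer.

n = 56

n = (z_{α/2} + z_β)² · σ² / δ²
  = (2.576 + 0.842)² · 2.7² / 1.8²
  = 11.6827 · 7.29 / 3.24
  = 26.29
Design effect: 2.1 × 26.29 = 55.20.
Round up → n = 56.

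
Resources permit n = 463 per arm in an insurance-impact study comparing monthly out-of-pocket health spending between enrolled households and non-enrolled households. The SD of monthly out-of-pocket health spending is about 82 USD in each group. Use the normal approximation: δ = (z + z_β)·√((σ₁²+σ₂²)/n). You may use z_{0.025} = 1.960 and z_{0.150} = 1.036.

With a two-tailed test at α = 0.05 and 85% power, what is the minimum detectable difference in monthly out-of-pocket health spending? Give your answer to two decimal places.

δ = (z_{α/2} + z_β) · √((σ₁²+σ₂²)/n)
  = (1.960 + 1.036) · √(13448/463)
  = 2.996 · √29.0454
  = 2.996 · 5.3894
  = 16.1466

Minimum detectable difference ≈ 16.15 USD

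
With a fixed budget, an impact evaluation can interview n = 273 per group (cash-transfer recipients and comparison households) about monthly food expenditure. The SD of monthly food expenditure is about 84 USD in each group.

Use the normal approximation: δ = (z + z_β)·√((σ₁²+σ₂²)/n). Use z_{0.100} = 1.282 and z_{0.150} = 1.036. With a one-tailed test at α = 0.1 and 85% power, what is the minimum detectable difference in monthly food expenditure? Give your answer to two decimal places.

δ = (z_α + z_β) · √((σ₁²+σ₂²)/n)
  = (1.282 + 1.036) · √(14112/273)
  = 2.318 · √51.6923
  = 2.318 · 7.1897
  = 16.6658

Minimum detectable difference ≈ 16.67 USD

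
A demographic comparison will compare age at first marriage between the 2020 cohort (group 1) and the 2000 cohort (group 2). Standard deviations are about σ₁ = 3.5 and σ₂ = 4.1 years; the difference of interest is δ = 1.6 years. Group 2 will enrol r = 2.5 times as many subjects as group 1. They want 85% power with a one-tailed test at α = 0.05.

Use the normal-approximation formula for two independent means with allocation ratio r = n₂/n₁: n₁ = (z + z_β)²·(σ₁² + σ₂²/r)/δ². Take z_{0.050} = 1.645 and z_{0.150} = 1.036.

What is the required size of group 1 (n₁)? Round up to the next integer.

n₁ = 54

n₁ = (z_α + z_β)² · (σ₁² + σ₂²/r) / δ²
   = (1.645 + 1.036)² · (3.5² + 4.1²/2.5) / 1.6²
   = 7.1878 · (12.25 + 6.724) / 2.56
   = 7.1878 · 18.974 / 2.56
   = 53.27
Round up → n₁ = 54; n₂ = r·n₁ = 2.5 × 54 = 135.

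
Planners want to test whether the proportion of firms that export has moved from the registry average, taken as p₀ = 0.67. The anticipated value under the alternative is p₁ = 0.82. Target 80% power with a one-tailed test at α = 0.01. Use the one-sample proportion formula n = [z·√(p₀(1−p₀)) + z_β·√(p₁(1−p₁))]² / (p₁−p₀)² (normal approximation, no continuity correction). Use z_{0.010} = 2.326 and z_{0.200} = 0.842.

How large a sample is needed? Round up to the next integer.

n = 90

n = [z_α·√(p₀q₀) + z_β·√(p₁q₁)]² / (p₁ − p₀)²
  = [2.326·√(0.67·0.33) + 0.842·√(0.82·0.18)]² / (0.15)²
  = [2.326·0.4702 + 0.842·0.3842]² / 0.0225
  = [1.4172]² / 0.0225
  = 89.26
Round up → n = 90.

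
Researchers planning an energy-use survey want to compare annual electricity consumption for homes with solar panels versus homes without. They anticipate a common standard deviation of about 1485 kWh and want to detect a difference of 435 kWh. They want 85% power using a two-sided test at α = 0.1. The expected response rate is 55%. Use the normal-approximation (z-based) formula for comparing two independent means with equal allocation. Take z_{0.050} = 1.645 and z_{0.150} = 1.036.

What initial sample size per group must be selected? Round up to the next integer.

n = 305 per group

n = (z_{α/2} + z_β)² · (σ₁² + σ₂²) / δ²
  = (1.645 + 1.036)² · (2·1485² = 4410450) / 435²
  = 7.1878 · 4410450 / 189225
  = 167.53
Adjust for 55% response: 167.53 / 0.55 = 304.60.
Round up → n = 305 per group.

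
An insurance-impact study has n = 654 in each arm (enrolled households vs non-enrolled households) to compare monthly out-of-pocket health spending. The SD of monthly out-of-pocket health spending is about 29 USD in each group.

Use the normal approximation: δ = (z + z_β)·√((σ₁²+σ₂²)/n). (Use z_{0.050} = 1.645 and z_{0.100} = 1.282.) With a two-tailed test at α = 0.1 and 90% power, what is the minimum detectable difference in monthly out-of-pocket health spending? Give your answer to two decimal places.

Minimum detectable difference ≈ 4.69 USD

δ = (z_{α/2} + z_β) · √((σ₁²+σ₂²)/n)
  = (1.645 + 1.282) · √(1682/654)
  = 2.927 · √2.5719
  = 2.927 · 1.6037
  = 4.6940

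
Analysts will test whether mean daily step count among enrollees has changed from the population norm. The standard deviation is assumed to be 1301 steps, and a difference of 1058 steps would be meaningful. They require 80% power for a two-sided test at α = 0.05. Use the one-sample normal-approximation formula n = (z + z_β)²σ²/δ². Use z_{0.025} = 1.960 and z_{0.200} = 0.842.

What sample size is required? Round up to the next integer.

n = 12

n = (z_{α/2} + z_β)² · σ² / δ²
  = (1.960 + 0.842)² · 1301² / 1058²
  = 7.8512 · 1692601 / 1119364
  = 11.87
Round up → n = 12.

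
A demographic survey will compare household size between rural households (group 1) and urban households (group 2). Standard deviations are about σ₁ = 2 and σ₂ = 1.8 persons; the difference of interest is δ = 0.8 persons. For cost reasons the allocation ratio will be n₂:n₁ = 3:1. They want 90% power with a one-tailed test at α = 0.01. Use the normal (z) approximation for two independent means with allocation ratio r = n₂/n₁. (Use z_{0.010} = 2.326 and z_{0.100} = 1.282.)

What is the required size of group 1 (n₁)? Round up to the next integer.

n₁ = (z_α + z_β)² · (σ₁² + σ₂²/r) / δ²
   = (2.326 + 1.282)² · (2² + 1.8²/3) / 0.8²
   = 13.0177 · (4 + 1.08) / 0.64
   = 13.0177 · 5.08 / 0.64
   = 103.33
Round up → n₁ = 104; n₂ = r·n₁ = 3 × 104 = 312.

n₁ = 104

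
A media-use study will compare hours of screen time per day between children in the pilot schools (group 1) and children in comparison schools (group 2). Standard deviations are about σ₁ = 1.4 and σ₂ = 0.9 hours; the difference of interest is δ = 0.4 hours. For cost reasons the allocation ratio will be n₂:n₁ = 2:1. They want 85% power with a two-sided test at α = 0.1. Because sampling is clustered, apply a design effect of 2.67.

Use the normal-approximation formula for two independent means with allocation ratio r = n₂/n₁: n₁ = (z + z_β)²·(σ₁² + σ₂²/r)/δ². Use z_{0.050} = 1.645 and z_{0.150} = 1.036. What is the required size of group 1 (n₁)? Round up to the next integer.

n₁ = (z_{α/2} + z_β)² · (σ₁² + σ₂²/r) / δ²
   = (1.645 + 1.036)² · (1.4² + 0.9²/2) / 0.4²
   = 7.1878 · (1.96 + 0.405) / 0.16
   = 7.1878 · 2.365 / 0.16
   = 106.24
Design effect: 2.67 × 106.24 = 283.67.
Round up → n₁ = 284; n₂ = r·n₁ = 2 × 284 = 568.

n₁ = 284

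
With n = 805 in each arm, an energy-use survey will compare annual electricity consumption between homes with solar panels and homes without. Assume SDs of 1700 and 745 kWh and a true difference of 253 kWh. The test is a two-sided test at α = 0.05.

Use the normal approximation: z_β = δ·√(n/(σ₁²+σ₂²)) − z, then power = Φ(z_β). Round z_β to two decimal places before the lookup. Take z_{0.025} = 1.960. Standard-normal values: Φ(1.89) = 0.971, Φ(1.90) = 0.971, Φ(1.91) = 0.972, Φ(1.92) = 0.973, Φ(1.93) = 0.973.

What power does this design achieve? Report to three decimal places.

z_β = δ·√(n/(σ₁²+σ₂²)) − z_{α/2}
    = 253 · √(805/3445025) − 1.960
    = 253 · 0.01529 − 1.960
    = 3.8674 − 1.960 = 1.9074 → 1.91
Power = Φ(1.91) = 0.972.

Power ≈ 0.972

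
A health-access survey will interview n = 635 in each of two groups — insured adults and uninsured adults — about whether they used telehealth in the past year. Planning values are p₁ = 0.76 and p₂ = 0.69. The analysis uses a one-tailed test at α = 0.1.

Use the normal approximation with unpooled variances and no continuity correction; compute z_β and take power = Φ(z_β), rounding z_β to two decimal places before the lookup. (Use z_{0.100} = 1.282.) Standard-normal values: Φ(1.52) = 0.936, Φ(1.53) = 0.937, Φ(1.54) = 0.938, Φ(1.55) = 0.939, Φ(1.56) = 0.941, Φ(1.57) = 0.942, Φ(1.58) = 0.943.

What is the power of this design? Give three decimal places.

Power ≈ 0.936

z_β = |p₁−p₂|·√(n/[p₁q₁+p₂q₂]) − z_α
    = 0.07 · √(635/0.3963) − 1.282
    = 0.07 · 40.0290 − 1.282
    = 2.8020 − 1.282 = 1.5200 → 1.52
Power = Φ(1.52) = 0.936.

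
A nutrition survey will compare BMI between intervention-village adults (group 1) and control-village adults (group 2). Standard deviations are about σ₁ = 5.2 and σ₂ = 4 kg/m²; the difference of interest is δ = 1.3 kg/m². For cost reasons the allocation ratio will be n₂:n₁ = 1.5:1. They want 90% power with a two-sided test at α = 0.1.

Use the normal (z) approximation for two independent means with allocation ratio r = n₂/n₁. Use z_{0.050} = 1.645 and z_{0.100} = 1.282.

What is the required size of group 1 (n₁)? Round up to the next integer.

n₁ = (z_{α/2} + z_β)² · (σ₁² + σ₂²/r) / δ²
   = (1.645 + 1.282)² · (5.2² + 4²/1.5) / 1.3²
   = 8.5673 · (27.04 + 10.6667) / 1.69
   = 8.5673 · 37.7067 / 1.69
   = 191.15
Round up → n₁ = 192; n₂ = r·n₁ = 1.5 × 192 = 288.

n₁ = 192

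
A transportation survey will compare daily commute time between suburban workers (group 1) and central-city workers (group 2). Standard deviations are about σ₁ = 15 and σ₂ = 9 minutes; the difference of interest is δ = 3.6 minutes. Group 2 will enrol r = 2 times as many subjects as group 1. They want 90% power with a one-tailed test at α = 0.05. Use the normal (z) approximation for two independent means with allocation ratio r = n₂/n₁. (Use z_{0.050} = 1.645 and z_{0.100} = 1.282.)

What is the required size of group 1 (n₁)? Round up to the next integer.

n₁ = 176

n₁ = (z_α + z_β)² · (σ₁² + σ₂²/r) / δ²
   = (1.645 + 1.282)² · (15² + 9²/2) / 3.6²
   = 8.5673 · (225 + 40.5) / 12.96
   = 8.5673 · 265.5 / 12.96
   = 175.51
Round up → n₁ = 176; n₂ = r·n₁ = 2 × 176 = 352.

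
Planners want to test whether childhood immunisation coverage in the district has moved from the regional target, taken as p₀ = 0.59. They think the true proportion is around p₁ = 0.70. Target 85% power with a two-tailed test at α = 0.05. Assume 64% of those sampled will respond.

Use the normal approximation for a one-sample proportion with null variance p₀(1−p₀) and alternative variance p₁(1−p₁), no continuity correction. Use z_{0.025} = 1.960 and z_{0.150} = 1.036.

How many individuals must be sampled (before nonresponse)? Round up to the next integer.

n = [z_{α/2}·√(p₀q₀) + z_β·√(p₁q₁)]² / (p₁ − p₀)²
  = [1.960·√(0.59·0.41) + 1.036·√(0.70·0.30)]² / (0.11)²
  = [1.960·0.4918 + 1.036·0.4583]² / 0.0121
  = [1.4387]² / 0.0121
  = 171.07
Adjust for 64% response: 171.07 / 0.64 = 267.30.
Round up → n = 268.

n = 268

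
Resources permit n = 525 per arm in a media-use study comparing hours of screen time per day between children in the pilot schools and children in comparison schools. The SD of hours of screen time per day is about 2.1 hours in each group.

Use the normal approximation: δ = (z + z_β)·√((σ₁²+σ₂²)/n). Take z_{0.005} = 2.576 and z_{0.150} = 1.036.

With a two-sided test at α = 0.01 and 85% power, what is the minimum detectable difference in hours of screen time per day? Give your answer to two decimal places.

Minimum detectable difference ≈ 0.47 hours

δ = (z_{α/2} + z_β) · √((σ₁²+σ₂²)/n)
  = (2.576 + 1.036) · √(8.82/525)
  = 3.612 · √0.0168
  = 3.612 · 0.1296
  = 0.4682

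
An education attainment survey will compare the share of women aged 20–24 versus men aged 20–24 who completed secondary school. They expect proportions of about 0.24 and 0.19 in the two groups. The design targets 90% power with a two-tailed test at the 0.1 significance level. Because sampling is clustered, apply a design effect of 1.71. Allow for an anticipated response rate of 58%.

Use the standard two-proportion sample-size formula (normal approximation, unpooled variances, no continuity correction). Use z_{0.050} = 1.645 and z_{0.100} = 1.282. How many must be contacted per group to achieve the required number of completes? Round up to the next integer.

n = (z_{α/2} + z_β)² · [p₁(1−p₁) + p₂(1−p₂)] / (p₁ − p₂)²
  = (1.645 + 1.282)² · (0.24·0.76 + 0.19·0.81) / (0.05)²
  = (2.927)² · (0.1824 + 0.1539) / 0.0025
  = 8.5673 · 0.3363 / 0.0025
  = 1152.48
Design effect: 1.71 × 1152.48 = 1970.74.
Adjust for 58% response: 1970.74 / 0.58 = 3397.82.
Round up → n = 3398 per group.

n = 3398 per group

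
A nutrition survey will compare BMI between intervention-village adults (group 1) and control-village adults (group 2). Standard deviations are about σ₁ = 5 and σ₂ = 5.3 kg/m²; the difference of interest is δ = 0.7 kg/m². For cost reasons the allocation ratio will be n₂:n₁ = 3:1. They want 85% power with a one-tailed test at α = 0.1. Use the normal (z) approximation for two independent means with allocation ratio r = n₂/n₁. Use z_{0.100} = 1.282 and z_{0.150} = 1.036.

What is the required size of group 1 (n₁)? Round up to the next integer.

n₁ = (z_α + z_β)² · (σ₁² + σ₂²/r) / δ²
   = (1.282 + 1.036)² · (5² + 5.3²/3) / 0.7²
   = 5.3731 · (25 + 9.3633) / 0.49
   = 5.3731 · 34.3633 / 0.49
   = 376.81
Round up → n₁ = 377; n₂ = r·n₁ = 3 × 377 = 1131.

n₁ = 377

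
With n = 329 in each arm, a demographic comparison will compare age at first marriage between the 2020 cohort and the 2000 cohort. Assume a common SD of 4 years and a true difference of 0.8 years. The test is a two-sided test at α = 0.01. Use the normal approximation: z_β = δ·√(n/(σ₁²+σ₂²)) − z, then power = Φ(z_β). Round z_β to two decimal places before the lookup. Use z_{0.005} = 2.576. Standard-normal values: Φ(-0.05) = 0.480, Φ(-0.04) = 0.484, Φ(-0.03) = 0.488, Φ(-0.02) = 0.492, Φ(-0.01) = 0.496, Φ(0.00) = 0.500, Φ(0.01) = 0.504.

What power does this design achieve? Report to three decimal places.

Power ≈ 0.496

z_β = δ·√(n/(σ₁²+σ₂²)) − z_{α/2}
    = 0.8 · √(329/32) − 2.576
    = 0.8 · 3.20644 − 2.576
    = 2.5652 − 2.576 = -0.0108 → -0.01
Power = Φ(-0.01) = 0.496.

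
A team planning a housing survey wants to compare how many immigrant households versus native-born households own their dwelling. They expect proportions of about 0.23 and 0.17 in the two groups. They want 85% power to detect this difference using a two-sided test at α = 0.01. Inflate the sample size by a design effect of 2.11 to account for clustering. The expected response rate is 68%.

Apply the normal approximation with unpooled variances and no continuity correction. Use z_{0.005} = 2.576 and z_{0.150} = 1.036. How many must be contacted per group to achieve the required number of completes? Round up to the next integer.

n = 3579 per group

n = (z_{α/2} + z_β)² · [p₁(1−p₁) + p₂(1−p₂)] / (p₁ − p₂)²
  = (2.576 + 1.036)² · (0.23·0.77 + 0.17·0.83) / (0.06)²
  = (3.612)² · (0.1771 + 0.1411) / 0.0036
  = 13.0465 · 0.3182 / 0.0036
  = 1153.17
Design effect: 2.11 × 1153.17 = 2433.19.
Adjust for 68% response: 2433.19 / 0.68 = 3578.22.
Round up → n = 3579 per group.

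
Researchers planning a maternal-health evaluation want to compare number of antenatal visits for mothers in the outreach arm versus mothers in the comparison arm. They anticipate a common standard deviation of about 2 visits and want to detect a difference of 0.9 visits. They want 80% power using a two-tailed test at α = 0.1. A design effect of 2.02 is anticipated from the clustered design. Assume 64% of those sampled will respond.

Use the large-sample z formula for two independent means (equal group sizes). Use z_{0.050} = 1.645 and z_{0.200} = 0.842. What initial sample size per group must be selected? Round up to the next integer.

n = (z_{α/2} + z_β)² · (σ₁² + σ₂²) / δ²
  = (1.645 + 0.842)² · (2·2² = 8) / 0.9²
  = 6.1852 · 8 / 0.81
  = 61.09
Design effect: 2.02 × 61.09 = 123.40.
Adjust for 64% response: 123.40 / 0.64 = 192.81.
Round up → n = 193 per group.

n = 193 per group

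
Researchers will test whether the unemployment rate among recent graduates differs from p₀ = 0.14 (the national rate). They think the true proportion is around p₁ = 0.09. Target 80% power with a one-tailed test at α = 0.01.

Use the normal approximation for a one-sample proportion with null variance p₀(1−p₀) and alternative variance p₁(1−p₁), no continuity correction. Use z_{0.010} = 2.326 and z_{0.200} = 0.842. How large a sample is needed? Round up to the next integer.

n = [z_α·√(p₀q₀) + z_β·√(p₁q₁)]² / (p₁ − p₀)²
  = [2.326·√(0.14·0.86) + 0.842·√(0.09·0.91)]² / (-0.05)²
  = [2.326·0.3470 + 0.842·0.2862]² / 0.0025
  = [1.0481]² / 0.0025
  = 439.37
Round up → n = 440.

n = 440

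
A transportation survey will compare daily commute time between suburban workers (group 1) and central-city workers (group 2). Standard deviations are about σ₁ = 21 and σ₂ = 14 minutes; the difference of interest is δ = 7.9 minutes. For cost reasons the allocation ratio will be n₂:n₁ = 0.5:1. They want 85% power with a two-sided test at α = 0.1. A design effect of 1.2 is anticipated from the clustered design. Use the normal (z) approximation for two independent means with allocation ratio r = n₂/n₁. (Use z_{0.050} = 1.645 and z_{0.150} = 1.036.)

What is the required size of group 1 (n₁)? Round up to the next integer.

n₁ = (z_{α/2} + z_β)² · (σ₁² + σ₂²/r) / δ²
   = (1.645 + 1.036)² · (21² + 14²/0.5) / 7.9²
   = 7.1878 · (441 + 392) / 62.41
   = 7.1878 · 833 / 62.41
   = 95.94
Design effect: 1.2 × 95.94 = 115.12.
Round up → n₁ = 116; n₂ = r·n₁ = 0.5 × 116 = 58.

n₁ = 116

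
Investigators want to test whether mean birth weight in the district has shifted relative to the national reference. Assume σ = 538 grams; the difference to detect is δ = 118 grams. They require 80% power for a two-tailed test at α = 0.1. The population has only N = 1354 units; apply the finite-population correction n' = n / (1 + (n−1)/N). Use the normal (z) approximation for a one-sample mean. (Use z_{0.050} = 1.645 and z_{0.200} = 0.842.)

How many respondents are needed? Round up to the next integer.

n = (z_{α/2} + z_β)² · σ² / δ²
  = (1.645 + 0.842)² · 538² / 118²
  = 6.1852 · 289444 / 13924
  = 128.57
Finite-population correction (N = 1354): 128.57 / (1 + (128.57 − 1)/1354) = 117.50.
Round up → n = 118.

n = 118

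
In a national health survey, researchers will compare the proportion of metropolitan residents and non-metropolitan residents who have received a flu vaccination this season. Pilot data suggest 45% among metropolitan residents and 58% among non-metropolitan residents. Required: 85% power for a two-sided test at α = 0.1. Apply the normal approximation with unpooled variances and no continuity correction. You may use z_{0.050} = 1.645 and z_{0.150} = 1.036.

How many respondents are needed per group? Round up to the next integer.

n = (z_{α/2} + z_β)² · [p₁(1−p₁) + p₂(1−p₂)] / (p₁ − p₂)²
  = (1.645 + 1.036)² · (0.45·0.55 + 0.58·0.42) / (-0.13)²
  = (2.681)² · (0.2475 + 0.2436) / 0.0169
  = 7.1878 · 0.4911 / 0.0169
  = 208.87
Round up → n = 209 per group.

n = 209 per group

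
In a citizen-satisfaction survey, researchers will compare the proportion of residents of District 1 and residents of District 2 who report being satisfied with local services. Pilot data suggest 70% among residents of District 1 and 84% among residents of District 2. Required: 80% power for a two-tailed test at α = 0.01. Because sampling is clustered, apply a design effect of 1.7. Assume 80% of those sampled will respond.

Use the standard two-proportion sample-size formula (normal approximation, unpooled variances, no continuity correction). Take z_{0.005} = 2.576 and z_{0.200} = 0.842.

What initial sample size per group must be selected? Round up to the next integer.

n = 437 per group

n = (z_{α/2} + z_β)² · [p₁(1−p₁) + p₂(1−p₂)] / (p₁ − p₂)²
  = (2.576 + 0.842)² · (0.70·0.30 + 0.84·0.16) / (-0.14)²
  = (3.418)² · (0.2100 + 0.1344) / 0.0196
  = 11.6827 · 0.3444 / 0.0196
  = 205.28
Design effect: 1.7 × 205.28 = 348.98.
Adjust for 80% response: 348.98 / 0.80 = 436.22.
Round up → n = 437 per group.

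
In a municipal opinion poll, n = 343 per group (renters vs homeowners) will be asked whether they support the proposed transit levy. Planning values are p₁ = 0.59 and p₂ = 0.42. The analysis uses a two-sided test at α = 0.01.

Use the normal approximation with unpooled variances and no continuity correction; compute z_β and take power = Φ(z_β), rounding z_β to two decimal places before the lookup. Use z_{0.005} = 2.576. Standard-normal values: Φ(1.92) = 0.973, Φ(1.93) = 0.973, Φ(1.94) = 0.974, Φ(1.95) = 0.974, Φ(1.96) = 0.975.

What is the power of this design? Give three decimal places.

z_β = |p₁−p₂|·√(n/[p₁q₁+p₂q₂]) − z_{α/2}
    = 0.17 · √(343/0.4855) − 2.576
    = 0.17 · 26.5798 − 2.576
    = 4.5186 − 2.576 = 1.9426 → 1.94
Power = Φ(1.94) = 0.974.

Power ≈ 0.974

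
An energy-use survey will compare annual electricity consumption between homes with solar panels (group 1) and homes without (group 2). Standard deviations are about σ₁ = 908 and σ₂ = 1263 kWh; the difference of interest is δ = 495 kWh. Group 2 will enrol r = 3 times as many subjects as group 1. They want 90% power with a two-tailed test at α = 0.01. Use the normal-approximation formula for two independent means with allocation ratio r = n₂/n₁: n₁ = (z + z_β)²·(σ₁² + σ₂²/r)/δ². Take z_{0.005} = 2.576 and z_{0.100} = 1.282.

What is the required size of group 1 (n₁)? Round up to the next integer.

n₁ = (z_{α/2} + z_β)² · (σ₁² + σ₂²/r) / δ²
   = (2.576 + 1.282)² · (908² + 1263²/3) / 495²
   = 14.8842 · (824464 + 531723) / 245025
   = 14.8842 · 1356187 / 245025
   = 82.38
Round up → n₁ = 83; n₂ = r·n₁ = 3 × 83 = 249.

n₁ = 83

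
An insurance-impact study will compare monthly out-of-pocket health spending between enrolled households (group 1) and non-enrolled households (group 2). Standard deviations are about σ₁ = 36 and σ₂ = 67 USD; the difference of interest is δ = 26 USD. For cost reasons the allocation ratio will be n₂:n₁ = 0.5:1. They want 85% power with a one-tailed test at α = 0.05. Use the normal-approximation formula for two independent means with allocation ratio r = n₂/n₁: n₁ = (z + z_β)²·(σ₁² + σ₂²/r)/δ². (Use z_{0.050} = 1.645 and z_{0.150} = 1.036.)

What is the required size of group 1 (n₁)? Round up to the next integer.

n₁ = (z_α + z_β)² · (σ₁² + σ₂²/r) / δ²
   = (1.645 + 1.036)² · (36² + 67²/0.5) / 26²
   = 7.1878 · (1296 + 8978) / 676
   = 7.1878 · 10274 / 676
   = 109.24
Round up → n₁ = 110; n₂ = r·n₁ = 0.5 × 110 = 55.

n₁ = 110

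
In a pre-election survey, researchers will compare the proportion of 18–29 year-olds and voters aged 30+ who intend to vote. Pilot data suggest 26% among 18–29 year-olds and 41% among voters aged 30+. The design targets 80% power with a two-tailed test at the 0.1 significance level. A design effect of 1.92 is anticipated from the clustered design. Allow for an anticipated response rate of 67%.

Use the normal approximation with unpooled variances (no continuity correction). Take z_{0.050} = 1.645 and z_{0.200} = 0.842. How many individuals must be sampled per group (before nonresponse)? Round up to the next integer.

n = 343 per group

n = (z_{α/2} + z_β)² · [p₁(1−p₁) + p₂(1−p₂)] / (p₁ − p₂)²
  = (1.645 + 0.842)² · (0.26·0.74 + 0.41·0.59) / (-0.15)²
  = (2.487)² · (0.1924 + 0.2419) / 0.0225
  = 6.1852 · 0.4343 / 0.0225
  = 119.39
Design effect: 1.92 × 119.39 = 229.22.
Adjust for 67% response: 229.22 / 0.67 = 342.13.
Round up → n = 343 per group.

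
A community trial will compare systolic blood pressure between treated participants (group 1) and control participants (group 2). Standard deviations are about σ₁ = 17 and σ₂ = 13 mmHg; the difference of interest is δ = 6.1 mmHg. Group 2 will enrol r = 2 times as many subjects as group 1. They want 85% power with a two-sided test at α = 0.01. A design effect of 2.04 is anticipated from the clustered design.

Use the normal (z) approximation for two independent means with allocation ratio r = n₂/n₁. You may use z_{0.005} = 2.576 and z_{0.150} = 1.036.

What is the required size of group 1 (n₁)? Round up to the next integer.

n₁ = (z_{α/2} + z_β)² · (σ₁² + σ₂²/r) / δ²
   = (2.576 + 1.036)² · (17² + 13²/2) / 6.1²
   = 13.0465 · (289 + 84.5) / 37.21
   = 13.0465 · 373.5 / 37.21
   = 130.96
Design effect: 2.04 × 130.96 = 267.15.
Round up → n₁ = 268; n₂ = r·n₁ = 2 × 268 = 536.

n₁ = 268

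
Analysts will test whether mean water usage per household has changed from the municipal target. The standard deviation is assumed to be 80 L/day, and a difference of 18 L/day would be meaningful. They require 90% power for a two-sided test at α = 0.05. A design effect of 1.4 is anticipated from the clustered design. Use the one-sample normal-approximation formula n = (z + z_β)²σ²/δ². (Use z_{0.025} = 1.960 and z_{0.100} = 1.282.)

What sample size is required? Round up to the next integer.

n = 291

n = (z_{α/2} + z_β)² · σ² / δ²
  = (1.960 + 1.282)² · 80² / 18²
  = 10.5106 · 6400 / 324
  = 207.62
Design effect: 1.4 × 207.62 = 290.66.
Round up → n = 291.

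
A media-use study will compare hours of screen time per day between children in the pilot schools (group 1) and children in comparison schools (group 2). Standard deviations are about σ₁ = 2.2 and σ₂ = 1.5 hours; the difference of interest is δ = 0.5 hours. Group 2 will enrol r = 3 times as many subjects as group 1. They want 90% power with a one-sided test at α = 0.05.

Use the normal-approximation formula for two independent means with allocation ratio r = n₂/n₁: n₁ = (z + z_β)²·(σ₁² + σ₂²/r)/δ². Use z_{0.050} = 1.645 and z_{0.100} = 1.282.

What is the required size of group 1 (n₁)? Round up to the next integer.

n₁ = (z_α + z_β)² · (σ₁² + σ₂²/r) / δ²
   = (1.645 + 1.282)² · (2.2² + 1.5²/3) / 0.5²
   = 8.5673 · (4.84 + 0.75) / 0.25
   = 8.5673 · 5.59 / 0.25
   = 191.57
Round up → n₁ = 192; n₂ = r·n₁ = 3 × 192 = 576.

n₁ = 192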